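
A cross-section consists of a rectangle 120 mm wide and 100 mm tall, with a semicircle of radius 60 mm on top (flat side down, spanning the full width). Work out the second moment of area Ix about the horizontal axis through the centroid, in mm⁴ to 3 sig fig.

Break the section into simple shapes (no overlaps), measuring from the bottom-left corner of the bounding box.
Rectangular body: 120 × 100, A = 12 000 mm², y = 50 mm, Ī = 10 000 000 mm⁴.
Semicircular cap: semicircle r = 60, A = 5654.9 mm², y = 125.46 mm, Ī = 1 422 450 mm⁴.
Centroid: ȳ = ΣA·y / ΣA = 74.171 mm.
Transfer each piece to the horizontal axis through the centroid using Ī + A·d² with d = y − 74.171:
  rectangular body: d = -24.171 mm → contributes +17 011 095 mm⁴
  semicircular cap: d = 51.293 mm → contributes +16 300 456 mm⁴
Total I = 33 311 551 mm⁴.

Ix ≈ 3.33 × 10⁷ mm⁴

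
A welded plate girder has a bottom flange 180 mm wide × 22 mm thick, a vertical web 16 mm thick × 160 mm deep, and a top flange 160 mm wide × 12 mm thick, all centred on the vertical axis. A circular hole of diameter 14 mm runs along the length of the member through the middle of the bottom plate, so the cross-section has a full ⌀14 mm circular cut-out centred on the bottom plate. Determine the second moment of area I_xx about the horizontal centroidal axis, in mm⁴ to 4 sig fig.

I_xx ≈ 4.740 × 10⁷ mm⁴

Split into non-overlapping primitives; take the origin at the lower-left of the bounding box.
Bottom plate: 180 × 22, A = 3 960 mm², y = 11 mm, Ī = 159 720 mm⁴.
Web plate: 16 × 160, A = 2 560 mm², y = 102 mm, Ī = 5 461 333 mm⁴.
Top plate: 160 × 12, A = 1 920 mm², y = 188 mm, Ī = 23 040 mm⁴.
Hole (subtracted): ⌀14, A = 153.938 mm², y = 11 mm, Ī = 1885.74 mm⁴.
Centroid: ȳ = ΣA·y / ΣA = 80.1281 mm.
Transfer each piece to the horizontal centroidal axis using Ī + A·d² with d = y − 80.1281:
  bottom plate: d = -69.1281 mm → contributes +19 083 368 mm⁴
  web plate: d = 21.8719 mm → contributes +6 685 982 mm⁴
  top plate: d = 107.872 mm → contributes +22 364 812 mm⁴
  hole: d = -69.1281 mm → contributes −737 509 mm⁴
Total I = 47 396 653 mm⁴.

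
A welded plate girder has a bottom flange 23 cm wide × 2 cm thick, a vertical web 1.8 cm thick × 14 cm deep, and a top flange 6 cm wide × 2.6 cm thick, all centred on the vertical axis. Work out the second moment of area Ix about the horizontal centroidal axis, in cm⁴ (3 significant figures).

Ix ≈ 3800 cm⁴

Treat the section as a set of non-overlapping primitives; coordinates are from the bounding-box lower-left.
Bottom plate: 23 × 2, A = 46 cm², y = 1 cm, Ī = 15.333 cm⁴.
Web plate: 1.8 × 14, A = 25.2 cm², y = 9 cm, Ī = 411.6 cm⁴.
Top plate: 6 × 2.6, A = 15.6 cm², y = 17.3 cm, Ī = 8.788 cm⁴.
Centroid: ȳ = ΣA·y / ΣA = 6.2521 cm.
Transfer each piece to the horizontal centroidal axis using Ī + A·d² with d = y − 6.2521:
  bottom plate: d = -5.2521 cm → contributes +1284.2 cm⁴
  web plate: d = 2.7479 cm → contributes +601.89 cm⁴
  top plate: d = 11.048 cm → contributes +1912.9 cm⁴
Total I = 3 799 cm⁴.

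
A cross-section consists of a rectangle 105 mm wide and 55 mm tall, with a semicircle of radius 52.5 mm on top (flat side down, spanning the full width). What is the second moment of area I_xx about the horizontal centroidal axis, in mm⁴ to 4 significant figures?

I_xx ≈ 8.422 × 10⁶ mm⁴

Split into non-overlapping primitives; take the origin at the lower-left of the bounding box.
Rectangular body: 105 × 55, A = 5 775 mm², y = 27.5 mm, Ī = 1 455 781 mm⁴.
Semicircular cap: semicircle r = 52.5, A = 4329.51 mm², y = 77.2817 mm, Ī = 833 814 mm⁴.
Centroid: ȳ = ΣA·y / ΣA = 48.8301 mm.
Transfer each piece to the horizontal centroidal axis using Ī + A·d² with d = y − 48.8301:
  rectangular body: d = -21.3301 mm → contributes +4 083 253 mm⁴
  semicircular cap: d = 28.4516 mm → contributes +4 338 519 mm⁴
Total I = 8 421 772 mm⁴.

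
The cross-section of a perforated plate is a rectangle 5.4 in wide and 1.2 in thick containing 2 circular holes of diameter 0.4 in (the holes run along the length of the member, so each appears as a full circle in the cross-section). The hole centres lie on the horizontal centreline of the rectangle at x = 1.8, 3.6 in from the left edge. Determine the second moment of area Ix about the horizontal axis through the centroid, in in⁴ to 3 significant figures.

Ix ≈ 0.775 in⁴

Decompose the section into non-overlapping parts with the origin at the bottom-left of its bounding rectangle.
Plate: 5.4 × 1.2, A = 6.48 in², y = 0.6 in, Ī = 0.7776 in⁴.
Hole 1 (subtracted): ⌀0.4, A = 0.12566 in², y = 0.6 in, Ī = 0.0012566 in⁴.
Hole 2 (subtracted): ⌀0.4, A = 0.12566 in², y = 0.6 in, Ī = 0.0012566 in⁴.
By symmetry the centroid is at mid-height, ȳ = 0.6 in.
All pieces are centred on the horizontal axis through the centroid, so I = ΣĪ (holes subtracted) = 0.77509 in⁴.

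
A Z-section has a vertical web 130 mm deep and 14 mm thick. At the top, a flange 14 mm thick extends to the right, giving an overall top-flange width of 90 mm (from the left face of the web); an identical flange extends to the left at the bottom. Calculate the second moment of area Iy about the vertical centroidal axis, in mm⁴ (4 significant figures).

Iy ≈ 5.363 × 10⁶ mm⁴

Split into non-overlapping primitives; take the origin at the lower-left of the bounding box.
Web: 14 × 130, A = 1 820 mm², x = 83 mm, Ī = 29726.7 mm⁴.
Top flange (beyond web): 76 × 14, A = 1 064 mm², x = 128 mm, Ī = 512 139 mm⁴.
Bottom flange (beyond web): 76 × 14, A = 1 064 mm², x = 38 mm, Ī = 512 139 mm⁴.
Centroid: x̄ = ΣA·x / ΣA = 83 mm.
Transfer each piece to the vertical centroidal axis using Ī + A·d² with d = x − 83:
  web: d = 0 mm → contributes +29726.7 mm⁴
  top flange (beyond web): d = 45 mm → contributes +2 666 739 mm⁴
  bottom flange (beyond web): d = -45 mm → contributes +2 666 739 mm⁴
Total I = 5 363 204 mm⁴.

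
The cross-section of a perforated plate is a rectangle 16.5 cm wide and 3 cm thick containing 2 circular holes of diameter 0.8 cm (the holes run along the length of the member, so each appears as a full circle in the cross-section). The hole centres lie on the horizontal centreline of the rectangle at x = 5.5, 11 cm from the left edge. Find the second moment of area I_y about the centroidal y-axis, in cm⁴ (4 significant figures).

Treat the section as a set of non-overlapping primitives; coordinates are from the bounding-box lower-left.
Plate: 16.5 × 3, A = 49.5 cm², x = 8.25 cm, Ī = 1123.03 cm⁴.
Hole 1 (subtracted): ⌀0.8, A = 0.502655 cm², x = 5.5 cm, Ī = 0.0201062 cm⁴.
Hole 2 (subtracted): ⌀0.8, A = 0.502655 cm², x = 11 cm, Ī = 0.0201062 cm⁴.
By symmetry the centroid is at mid-width, x̄ = 8.25 cm.
Transfer each piece to the centroidal y-axis using Ī + A·d² with d = x − 8.25:
  plate: d = 0 cm → contributes +1123.03 cm⁴
  hole 1: d = -2.75 cm → contributes −3.82143 cm⁴
  hole 2: d = 2.75 cm → contributes −3.82143 cm⁴
Total I = 1115.39 cm⁴.

I_y ≈ 1115 cm⁴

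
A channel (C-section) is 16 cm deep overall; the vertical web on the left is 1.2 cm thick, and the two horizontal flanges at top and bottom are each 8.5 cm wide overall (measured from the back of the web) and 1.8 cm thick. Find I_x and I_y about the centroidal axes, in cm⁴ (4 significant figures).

I_x ≈ 1741 cm⁴, I_y ≈ 319.4 cm⁴

Decompose the section into non-overlapping parts with the origin at the bottom-left of its bounding rectangle.
Web: 1.2 × 16, A = 19.2 cm², y = 8 cm, Ī = 409.6 cm⁴.
Top flange (beyond web): 7.3 × 1.8, A = 13.14 cm², y = 15.1 cm, Ī = 3.5478 cm⁴.
Bottom flange (beyond web): 7.3 × 1.8, A = 13.14 cm², y = 0.9 cm, Ī = 3.5478 cm⁴.
By symmetry the centroid is at mid-height, ȳ = 8 cm.
Transfer each piece to the centroidal x-axis using Ī + A·d² with d = y − 8:
  web: d = 0 cm → contributes +409.6 cm⁴
  top flange (beyond web): d = 7.1 cm → contributes +665.935 cm⁴
  bottom flange (beyond web): d = -7.1 cm → contributes +665.935 cm⁴
Total I = 1741.47 cm⁴.
For the y-axis: x̄ = 3.0558 cm.
Repeating about the centroidal y-axis gives I_y = 319.403 cm⁴.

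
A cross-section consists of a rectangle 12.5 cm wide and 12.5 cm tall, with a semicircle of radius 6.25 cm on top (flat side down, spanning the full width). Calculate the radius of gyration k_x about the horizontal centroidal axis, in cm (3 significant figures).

k_x ≈ 5.12 cm

Split into non-overlapping primitives; take the origin at the lower-left of the bounding box.
Rectangular body: 12.5 × 12.5, A = 156.25 cm², y = 6.25 cm, Ī = 2034.5 cm⁴.
Semicircular cap: semicircle r = 6.25, A = 61.359 cm², y = 15.153 cm, Ī = 167.48 cm⁴.
Centroid: ȳ = ΣA·y / ΣA = 8.7603 cm.
Transfer each piece to the horizontal centroidal axis using Ī + A·d² with d = y − 8.7603:
  rectangular body: d = -2.5103 cm → contributes +3019.1 cm⁴
  semicircular cap: d = 6.3923 cm → contributes +2674.7 cm⁴
Total I = 5693.8 cm⁴.
Radius of gyration: k = √(I/A) = √(5693.8 / 217.61) = 5.1152 cm.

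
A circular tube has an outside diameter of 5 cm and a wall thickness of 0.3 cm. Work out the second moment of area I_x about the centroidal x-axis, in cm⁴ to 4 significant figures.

Split into non-overlapping primitives; take the origin at the lower-left of the bounding box.
Outer circle: ⌀5, A = 19.635 cm², y = 2.5 cm, Ī = 30.6796 cm⁴.
Bore (subtracted): ⌀4.4, A = 15.2053 cm², y = 2.5 cm, Ī = 18.3984 cm⁴.
By symmetry the centroid is at mid-height, ȳ = 2.5 cm.
All pieces are centred on the centroidal x-axis, so I = ΣĪ (holes subtracted) = 12.2812 cm⁴.

I_x ≈ 12.28 cm⁴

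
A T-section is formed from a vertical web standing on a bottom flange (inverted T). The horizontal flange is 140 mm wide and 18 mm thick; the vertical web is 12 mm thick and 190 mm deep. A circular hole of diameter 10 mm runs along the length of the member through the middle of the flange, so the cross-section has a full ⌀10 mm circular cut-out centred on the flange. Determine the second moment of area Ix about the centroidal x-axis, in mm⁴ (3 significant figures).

Ix ≈ 1.97 × 10⁷ mm⁴

Treat the section as a set of non-overlapping primitives; coordinates are from the bounding-box lower-left.
Flange: 140 × 18, A = 2 520 mm², y = 9 mm, Ī = 68 040 mm⁴.
Web: 12 × 190, A = 2 280 mm², y = 113 mm, Ī = 6 859 000 mm⁴.
Hole (subtracted): ⌀10, A = 78.54 mm², y = 9 mm, Ī = 490.87 mm⁴.
Centroid: ȳ = ΣA·y / ΣA = 59.222 mm.
Transfer each piece to the centroidal x-axis using Ī + A·d² with d = y − 59.222:
  flange: d = -50.222 mm → contributes +6 424 045 mm⁴
  web: d = 53.778 mm → contributes +13 452 988 mm⁴
  hole: d = -50.222 mm → contributes −198 586 mm⁴
Total I = 19 678 447 mm⁴.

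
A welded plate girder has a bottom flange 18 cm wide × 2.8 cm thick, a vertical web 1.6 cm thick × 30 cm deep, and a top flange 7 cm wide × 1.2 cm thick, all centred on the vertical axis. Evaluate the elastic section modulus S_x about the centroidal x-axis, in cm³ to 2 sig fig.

S_x ≈ 650 cm³

Split into non-overlapping primitives; take the origin at the lower-left of the bounding box.
Bottom plate: 18 × 2.8, A = 50.4 cm², y = 1.4 cm, Ī = 32.93 cm⁴.
Web plate: 1.6 × 30, A = 48 cm², y = 17.8 cm, Ī = 3 600 cm⁴.
Top plate: 7 × 1.2, A = 8.4 cm², y = 33.4 cm, Ī = 1.008 cm⁴.
Centroid: ȳ = ΣA·y / ΣA = 11.29 cm.
Transfer each piece to the centroidal x-axis using Ī + A·d² with d = y − 11.29:
  bottom plate: d = -9.888 cm → contributes +4 960 cm⁴
  web plate: d = 6.512 cm → contributes +5 636 cm⁴
  top plate: d = 22.11 cm → contributes +4 108 cm⁴
Total I = 14 704 cm⁴.
Extreme fibre distance c = 22.71 cm; S = I/c = 647.4 cm³.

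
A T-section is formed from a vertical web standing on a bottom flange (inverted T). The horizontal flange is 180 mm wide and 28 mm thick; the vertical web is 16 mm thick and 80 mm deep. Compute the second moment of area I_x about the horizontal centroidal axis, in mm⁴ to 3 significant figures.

Treat the section as a set of non-overlapping primitives; coordinates are from the bounding-box lower-left.
Flange: 180 × 28, A = 5 040 mm², y = 14 mm, Ī = 329 280 mm⁴.
Web: 16 × 80, A = 1 280 mm², y = 68 mm, Ī = 682 667 mm⁴.
Centroid: ȳ = ΣA·y / ΣA = 24.937 mm.
Transfer each piece to the horizontal centroidal axis using Ī + A·d² with d = y − 24.937:
  flange: d = -10.937 mm → contributes +932 122 mm⁴
  web: d = 43.063 mm → contributes +3 056 359 mm⁴
Total I = 3 988 481 mm⁴.

I_x ≈ 3.99 × 10⁶ mm⁴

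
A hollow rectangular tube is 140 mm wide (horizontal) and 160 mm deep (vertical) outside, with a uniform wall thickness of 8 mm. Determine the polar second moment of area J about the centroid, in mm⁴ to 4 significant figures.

Split into non-overlapping primitives; take the origin at the lower-left of the bounding box.
Outer rectangle: 140 × 160, A = 22 400 mm², y = 80 mm, Ī = 47 786 667 mm⁴.
Inner void (subtracted): 124 × 144, A = 17 856 mm², y = 80 mm, Ī = 30 855 168 mm⁴.
By symmetry the centroid is at mid-height, ȳ = 80 mm.
All pieces are centred on the centroidal x-axis, so I = ΣĪ (holes subtracted) = 16 931 499 mm⁴.
Repeating about the centroidal y-axis gives I_y = 13 707 179 mm⁴.
Polar second moment: J = I_x + I_y = 30 638 677 mm⁴.

J ≈ 3.064 × 10⁷ mm⁴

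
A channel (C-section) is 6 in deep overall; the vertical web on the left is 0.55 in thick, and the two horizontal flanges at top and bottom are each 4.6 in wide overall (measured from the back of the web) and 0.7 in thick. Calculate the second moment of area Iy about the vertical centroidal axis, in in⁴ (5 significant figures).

Iy ≈ 18.868 in⁴

Break the section into simple shapes (no overlaps), measuring from the bottom-left corner of the bounding box.
Web: 0.55 × 6, A = 3.3 in², x = 0.275 in, Ī = 0.0831875 in⁴.
Top flange (beyond web): 4.05 × 0.7, A = 2.835 in², x = 2.575 in, Ī = 3.875091 in⁴.
Bottom flange (beyond web): 4.05 × 0.7, A = 2.835 in², x = 2.575 in, Ī = 3.875091 in⁴.
Centroid: x̄ = ΣA·x / ΣA = 1.728846 in.
Transfer each piece to the vertical centroidal axis using Ī + A·d² with d = x − 1.728846:
  web: d = -1.453846 in → contributes +7.058294 in⁴
  top flange (beyond web): d = 0.8461538 in → contributes +5.904884 in⁴
  bottom flange (beyond web): d = 0.8461538 in → contributes +5.904884 in⁴
Total I = 18.86806 in⁴.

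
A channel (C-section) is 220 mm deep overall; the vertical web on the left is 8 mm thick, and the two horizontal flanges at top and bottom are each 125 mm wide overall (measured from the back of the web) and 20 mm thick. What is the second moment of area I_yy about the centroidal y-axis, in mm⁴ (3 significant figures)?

Treat the section as a set of non-overlapping primitives; coordinates are from the bounding-box lower-left.
Web: 8 × 220, A = 1 760 mm², x = 4 mm, Ī = 9386.7 mm⁴.
Top flange (beyond web): 117 × 20, A = 2 340 mm², x = 66.5 mm, Ī = 2 669 355 mm⁴.
Bottom flange (beyond web): 117 × 20, A = 2 340 mm², x = 66.5 mm, Ī = 2 669 355 mm⁴.
Centroid: x̄ = ΣA·x / ΣA = 49.419 mm.
Transfer each piece to the centroidal y-axis using Ī + A·d² with d = x − 49.419:
  web: d = -45.419 mm → contributes +3 640 106 mm⁴
  top flange (beyond web): d = 17.081 mm → contributes +3 352 054 mm⁴
  bottom flange (beyond web): d = 17.081 mm → contributes +3 352 054 mm⁴
Total I = 10 344 215 mm⁴.

I_yy ≈ 1.03 × 10⁷ mm⁴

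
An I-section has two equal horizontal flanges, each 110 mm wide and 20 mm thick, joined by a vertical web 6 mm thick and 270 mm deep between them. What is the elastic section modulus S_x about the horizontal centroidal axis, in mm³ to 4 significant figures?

Break the section into simple shapes (no overlaps), measuring from the bottom-left corner of the bounding box.
Bottom flange: 110 × 20, A = 2 200 mm², y = 10 mm, Ī = 73333.3 mm⁴.
Web: 6 × 270, A = 1 620 mm², y = 155 mm, Ī = 9 841 500 mm⁴.
Top flange: 110 × 20, A = 2 200 mm², y = 300 mm, Ī = 73333.3 mm⁴.
By symmetry the centroid is at mid-height, ȳ = 155 mm.
Transfer each piece to the horizontal centroidal axis using Ī + A·d² with d = y − 155:
  bottom flange: d = -145 mm → contributes +46 328 333 mm⁴
  web: d = 0 mm → contributes +9 841 500 mm⁴
  top flange: d = 145 mm → contributes +46 328 333 mm⁴
Total I = 102 498 167 mm⁴.
Extreme fibre distance c = 155 mm; S = I/c = 661 278 mm³.

S_x ≈ 6.613 × 10⁵ mm³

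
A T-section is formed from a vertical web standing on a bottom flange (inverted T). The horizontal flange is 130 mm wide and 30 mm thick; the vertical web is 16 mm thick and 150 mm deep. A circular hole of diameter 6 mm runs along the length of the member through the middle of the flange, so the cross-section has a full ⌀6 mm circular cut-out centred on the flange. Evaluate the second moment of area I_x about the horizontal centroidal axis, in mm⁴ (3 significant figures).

I_x ≈ 1.68 × 10⁷ mm⁴

Break the section into simple shapes (no overlaps), measuring from the bottom-left corner of the bounding box.
Flange: 130 × 30, A = 3 900 mm², y = 15 mm, Ī = 292 500 mm⁴.
Web: 16 × 150, A = 2 400 mm², y = 105 mm, Ī = 4 500 000 mm⁴.
Hole (subtracted): ⌀6, A = 28.274 mm², y = 15 mm, Ī = 63.617 mm⁴.
Centroid: ȳ = ΣA·y / ΣA = 49.44 mm.
Transfer each piece to the horizontal centroidal axis using Ī + A·d² with d = y − 49.44:
  flange: d = -34.44 mm → contributes +4 918 419 mm⁴
  web: d = 55.56 mm → contributes +11 908 517 mm⁴
  hole: d = -34.44 mm → contributes −33 601 mm⁴
Total I = 16 793 335 mm⁴.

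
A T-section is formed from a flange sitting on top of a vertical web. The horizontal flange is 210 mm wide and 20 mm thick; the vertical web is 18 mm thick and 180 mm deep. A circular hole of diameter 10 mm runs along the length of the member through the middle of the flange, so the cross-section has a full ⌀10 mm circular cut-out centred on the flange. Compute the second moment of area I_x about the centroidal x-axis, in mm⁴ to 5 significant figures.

Split into non-overlapping primitives; take the origin at the lower-left of the bounding box.
Flange: 210 × 20, A = 4 200 mm², y = 190 mm, Ī = 140 000 mm⁴.
Web: 18 × 180, A = 3 240 mm², y = 90 mm, Ī = 8 748 000 mm⁴.
Hole (subtracted): ⌀10, A = 78.53982 mm², y = 190 mm, Ī = 490.8739 mm⁴.
Centroid: ȳ = ΣA·y / ΣA = 145.987 mm.
Transfer each piece to the centroidal x-axis using Ī + A·d² with d = y − 145.987:
  flange: d = 44.01301 mm → contributes +8 276 008 mm⁴
  web: d = -55.98699 mm → contributes +18 903 920 mm⁴
  hole: d = 44.01301 mm → contributes −152633.9 mm⁴
Total I = 27 027 295 mm⁴.

I_x ≈ 2.7027 × 10⁷ mm⁴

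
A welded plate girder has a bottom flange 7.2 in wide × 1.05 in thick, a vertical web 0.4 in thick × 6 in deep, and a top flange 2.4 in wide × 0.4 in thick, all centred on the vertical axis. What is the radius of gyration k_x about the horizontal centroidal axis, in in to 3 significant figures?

Decompose the section into non-overlapping parts with the origin at the bottom-left of its bounding rectangle.
Bottom plate: 7.2 × 1.05, A = 7.56 in², y = 0.525 in, Ī = 0.69458 in⁴.
Web plate: 0.4 × 6, A = 2.4 in², y = 4.05 in, Ī = 7.2 in⁴.
Top plate: 2.4 × 0.4, A = 0.96 in², y = 7.25 in, Ī = 0.0128 in⁴.
Centroid: ȳ = ΣA·y / ΣA = 1.8909 in.
Transfer each piece to the horizontal centroidal axis using Ī + A·d² with d = y − 1.8909:
  bottom plate: d = -1.3659 in → contributes +14.8 in⁴
  web plate: d = 2.1591 in → contributes +18.388 in⁴
  top plate: d = 5.3591 in → contributes +27.584 in⁴
Total I = 60.771 in⁴.
Radius of gyration: k = √(I/A) = √(60.771 / 10.92) = 2.3591 in.

k_x ≈ 2.36 in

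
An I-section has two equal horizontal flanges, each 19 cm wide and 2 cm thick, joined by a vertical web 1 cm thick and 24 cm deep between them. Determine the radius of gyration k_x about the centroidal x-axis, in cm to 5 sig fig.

Decompose the section into non-overlapping parts with the origin at the bottom-left of its bounding rectangle.
Bottom flange: 19 × 2, A = 38 cm², y = 1 cm, Ī = 12.66667 cm⁴.
Web: 1 × 24, A = 24 cm², y = 14 cm, Ī = 1 152 cm⁴.
Top flange: 19 × 2, A = 38 cm², y = 27 cm, Ī = 12.66667 cm⁴.
By symmetry the centroid is at mid-height, ȳ = 14 cm.
Transfer each piece to the centroidal x-axis using Ī + A·d² with d = y − 14:
  bottom flange: d = -13 cm → contributes +6434.667 cm⁴
  web: d = 0 cm → contributes +1 152 cm⁴
  top flange: d = 13 cm → contributes +6434.667 cm⁴
Total I = 14021.33 cm⁴.
Radius of gyration: k = √(I/A) = √(14021.33 / 100) = 11.84117 cm.

k_x ≈ 11.841 cm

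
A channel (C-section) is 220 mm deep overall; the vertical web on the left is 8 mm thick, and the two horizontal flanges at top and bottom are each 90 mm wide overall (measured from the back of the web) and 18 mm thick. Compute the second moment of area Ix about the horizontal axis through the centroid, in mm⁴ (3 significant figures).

Ix ≈ 3.73 × 10⁷ mm⁴

Treat the section as a set of non-overlapping primitives; coordinates are from the bounding-box lower-left.
Web: 8 × 220, A = 1 760 mm², y = 110 mm, Ī = 7 098 667 mm⁴.
Top flange (beyond web): 82 × 18, A = 1 476 mm², y = 211 mm, Ī = 39 852 mm⁴.
Bottom flange (beyond web): 82 × 18, A = 1 476 mm², y = 9 mm, Ī = 39 852 mm⁴.
By symmetry the centroid is at mid-height, ȳ = 110 mm.
Transfer each piece to the horizontal axis through the centroid using Ī + A·d² with d = y − 110:
  web: d = 0 mm → contributes +7 098 667 mm⁴
  top flange (beyond web): d = 101 mm → contributes +15 096 528 mm⁴
  bottom flange (beyond web): d = -101 mm → contributes +15 096 528 mm⁴
Total I = 37 291 723 mm⁴.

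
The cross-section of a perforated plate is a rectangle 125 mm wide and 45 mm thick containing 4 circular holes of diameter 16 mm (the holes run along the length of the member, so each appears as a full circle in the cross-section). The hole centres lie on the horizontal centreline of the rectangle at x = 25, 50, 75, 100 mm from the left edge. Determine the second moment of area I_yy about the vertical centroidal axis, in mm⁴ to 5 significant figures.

I_yy ≈ 6.6830 × 10⁶ mm⁴

Break the section into simple shapes (no overlaps), measuring from the bottom-left corner of the bounding box.
Plate: 125 × 45, A = 5 625 mm², x = 62.5 mm, Ī = 7 324 219 mm⁴.
Hole 1 (subtracted): ⌀16, A = 201.0619 mm², x = 25 mm, Ī = 3216.991 mm⁴.
Hole 2 (subtracted): ⌀16, A = 201.0619 mm², x = 50 mm, Ī = 3216.991 mm⁴.
Hole 3 (subtracted): ⌀16, A = 201.0619 mm², x = 75 mm, Ī = 3216.991 mm⁴.
Hole 4 (subtracted): ⌀16, A = 201.0619 mm², x = 100 mm, Ī = 3216.991 mm⁴.
By symmetry the centroid is at mid-width, x̄ = 62.5 mm.
Transfer each piece to the vertical centroidal axis using Ī + A·d² with d = x − 62.5:
  plate: d = 0 mm → contributes +7 324 219 mm⁴
  hole 1: d = -37.5 mm → contributes −285960.3 mm⁴
  hole 2: d = -12.5 mm → contributes −34632.92 mm⁴
  hole 3: d = 12.5 mm → contributes −34632.92 mm⁴
  hole 4: d = 37.5 mm → contributes −285960.3 mm⁴
Total I = 6 683 032 mm⁴.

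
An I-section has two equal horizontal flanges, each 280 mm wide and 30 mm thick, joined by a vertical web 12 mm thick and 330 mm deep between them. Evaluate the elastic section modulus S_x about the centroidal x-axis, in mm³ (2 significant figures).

Decompose the section into non-overlapping parts with the origin at the bottom-left of its bounding rectangle.
Bottom flange: 280 × 30, A = 8 400 mm², y = 15 mm, Ī = 630 000 mm⁴.
Web: 12 × 330, A = 3 960 mm², y = 195 mm, Ī = 35 937 000 mm⁴.
Top flange: 280 × 30, A = 8 400 mm², y = 375 mm, Ī = 630 000 mm⁴.
By symmetry the centroid is at mid-height, ȳ = 195 mm.
Transfer each piece to the centroidal x-axis using Ī + A·d² with d = y − 195:
  bottom flange: d = -180 mm → contributes +272 790 000 mm⁴
  web: d = 0 mm → contributes +35 937 000 mm⁴
  top flange: d = 180 mm → contributes +272 790 000 mm⁴
Total I = 581 517 000 mm⁴.
Extreme fibre distance c = 195 mm; S = I/c = 2 982 138 mm³.

S_x ≈ 3.0 × 10⁶ mm³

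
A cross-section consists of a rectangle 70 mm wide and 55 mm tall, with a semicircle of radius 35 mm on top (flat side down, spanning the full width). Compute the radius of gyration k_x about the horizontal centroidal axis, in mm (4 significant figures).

Break the section into simple shapes (no overlaps), measuring from the bottom-left corner of the bounding box.
Rectangular body: 70 × 55, A = 3 850 mm², y = 27.5 mm, Ī = 970 521 mm⁴.
Semicircular cap: semicircle r = 35, A = 1924.23 mm², y = 69.8545 mm, Ī = 164 704 mm⁴.
Centroid: ȳ = ΣA·y / ΣA = 41.6144 mm.
Transfer each piece to the horizontal centroidal axis using Ī + A·d² with d = y − 41.6144:
  rectangular body: d = -14.1144 mm → contributes +1 737 500 mm⁴
  semicircular cap: d = 28.2401 mm → contributes +1 699 280 mm⁴
Total I = 3 436 779 mm⁴.
Radius of gyration: k = √(I/A) = √(3 436 779 / 5774.23) = 24.3966 mm.

k_x ≈ 24.40 mm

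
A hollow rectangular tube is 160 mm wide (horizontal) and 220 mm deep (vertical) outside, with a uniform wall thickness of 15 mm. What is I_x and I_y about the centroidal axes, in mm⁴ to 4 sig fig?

Break the section into simple shapes (no overlaps), measuring from the bottom-left corner of the bounding box.
Outer rectangle: 160 × 220, A = 35 200 mm², y = 110 mm, Ī = 141 973 333 mm⁴.
Inner void (subtracted): 130 × 190, A = 24 700 mm², y = 110 mm, Ī = 74 305 833 mm⁴.
By symmetry the centroid is at mid-height, ȳ = 110 mm.
All pieces are centred on the centroidal x-axis, so I = ΣĪ (holes subtracted) = 67 667 500 mm⁴.
Repeating about the centroidal y-axis gives I_y = 40 307 500 mm⁴.

I_x ≈ 6.767 × 10⁷ mm⁴, I_y ≈ 4.031 × 10⁷ mm⁴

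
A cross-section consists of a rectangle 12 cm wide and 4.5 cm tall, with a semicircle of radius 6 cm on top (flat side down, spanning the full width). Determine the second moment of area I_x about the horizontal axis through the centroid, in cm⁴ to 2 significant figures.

I_x ≈ 870 cm⁴

Break the section into simple shapes (no overlaps), measuring from the bottom-left corner of the bounding box.
Rectangular body: 12 × 4.5, A = 54 cm², y = 2.25 cm, Ī = 91.13 cm⁴.
Semicircular cap: semicircle r = 6, A = 56.55 cm², y = 7.046 cm, Ī = 142.2 cm⁴.
Centroid: ȳ = ΣA·y / ΣA = 4.704 cm.
Transfer each piece to the horizontal axis through the centroid using Ī + A·d² with d = y − 4.704:
  rectangular body: d = -2.454 cm → contributes +416.2 cm⁴
  semicircular cap: d = 2.343 cm → contributes +452.7 cm⁴
Total I = 868.9 cm⁴.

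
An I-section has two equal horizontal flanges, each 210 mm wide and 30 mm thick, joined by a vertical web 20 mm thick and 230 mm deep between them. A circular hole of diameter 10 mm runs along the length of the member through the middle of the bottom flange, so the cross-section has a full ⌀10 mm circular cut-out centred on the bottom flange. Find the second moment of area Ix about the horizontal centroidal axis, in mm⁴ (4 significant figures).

Decompose the section into non-overlapping parts with the origin at the bottom-left of its bounding rectangle.
Bottom flange: 210 × 30, A = 6 300 mm², y = 15 mm, Ī = 472 500 mm⁴.
Web: 20 × 230, A = 4 600 mm², y = 145 mm, Ī = 20 278 333 mm⁴.
Top flange: 210 × 30, A = 6 300 mm², y = 275 mm, Ī = 472 500 mm⁴.
Hole (subtracted): ⌀10, A = 78.5398 mm², y = 15 mm, Ī = 490.874 mm⁴.
Centroid: ȳ = ΣA·y / ΣA = 145.596 mm.
Transfer each piece to the horizontal centroidal axis using Ī + A·d² with d = y − 145.596:
  bottom flange: d = -130.596 mm → contributes +107 921 542 mm⁴
  web: d = -0.596338 mm → contributes +20 279 969 mm⁴
  top flange: d = 129.404 mm → contributes +105 967 939 mm⁴
  hole: d = -130.596 mm → contributes −1 340 019 mm⁴
Total I = 232 829 431 mm⁴.

Ix ≈ 2.328 × 10⁸ mm⁴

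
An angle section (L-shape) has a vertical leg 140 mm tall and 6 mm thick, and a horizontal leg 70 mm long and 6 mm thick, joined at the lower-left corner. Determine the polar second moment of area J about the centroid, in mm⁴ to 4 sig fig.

Treat the section as a set of non-overlapping primitives; coordinates are from the bounding-box lower-left.
Vertical leg: 6 × 140, A = 840 mm², y = 70 mm, Ī = 1 372 000 mm⁴.
Horizontal leg (remainder): 64 × 6, A = 384 mm², y = 3 mm, Ī = 1 152 mm⁴.
Centroid: ȳ = ΣA·y / ΣA = 48.9804 mm.
Transfer each piece to the centroidal x-axis using Ī + A·d² with d = y − 48.9804:
  vertical leg: d = 21.0196 mm → contributes +1 743 132 mm⁴
  horizontal leg (remainder): d = -45.9804 mm → contributes +813 003 mm⁴
Total I = 2 556 136 mm⁴.
For the y-axis: x̄ = 13.9804 mm.
Repeating about the centroidal y-axis gives I_y = 456 416 mm⁴.
Polar second moment: J = I_x + I_y = 3 012 551 mm⁴.

J ≈ 3.013 × 10⁶ mm⁴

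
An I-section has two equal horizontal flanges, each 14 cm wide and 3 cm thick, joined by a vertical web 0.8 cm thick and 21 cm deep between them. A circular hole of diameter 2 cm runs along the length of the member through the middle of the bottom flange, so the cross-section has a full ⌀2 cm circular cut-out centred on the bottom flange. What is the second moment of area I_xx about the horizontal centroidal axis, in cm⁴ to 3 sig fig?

I_xx ≈ 1.23 × 10⁴ cm⁴

Split into non-overlapping primitives; take the origin at the lower-left of the bounding box.
Bottom flange: 14 × 3, A = 42 cm², y = 1.5 cm, Ī = 31.5 cm⁴.
Web: 0.8 × 21, A = 16.8 cm², y = 13.5 cm, Ī = 617.4 cm⁴.
Top flange: 14 × 3, A = 42 cm², y = 25.5 cm, Ī = 31.5 cm⁴.
Hole (subtracted): ⌀2, A = 3.1416 cm², y = 1.5 cm, Ī = 0.7854 cm⁴.
Centroid: ȳ = ΣA·y / ΣA = 13.886 cm.
Transfer each piece to the horizontal centroidal axis using Ī + A·d² with d = y − 13.886:
  bottom flange: d = -12.386 cm → contributes +6474.9 cm⁴
  web: d = -0.38603 cm → contributes +619.9 cm⁴
  top flange: d = 11.614 cm → contributes +5696.6 cm⁴
  hole: d = -12.386 cm → contributes −482.75 cm⁴
Total I = 12 309 cm⁴.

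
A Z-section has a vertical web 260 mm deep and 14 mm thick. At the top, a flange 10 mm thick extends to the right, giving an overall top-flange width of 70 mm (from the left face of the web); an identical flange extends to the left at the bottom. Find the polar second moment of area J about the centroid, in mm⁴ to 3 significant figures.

J ≈ 3.97 × 10⁷ mm⁴

Split into non-overlapping primitives; take the origin at the lower-left of the bounding box.
Web: 14 × 260, A = 3 640 mm², y = 130 mm, Ī = 20 505 333 mm⁴.
Top flange (beyond web): 56 × 10, A = 560 mm², y = 255 mm, Ī = 4666.7 mm⁴.
Bottom flange (beyond web): 56 × 10, A = 560 mm², y = 5 mm, Ī = 4666.7 mm⁴.
Centroid: ȳ = ΣA·y / ΣA = 130 mm.
Transfer each piece to the centroidal x-axis using Ī + A·d² with d = y − 130:
  web: d = 0 mm → contributes +20 505 333 mm⁴
  top flange (beyond web): d = 125 mm → contributes +8 754 667 mm⁴
  bottom flange (beyond web): d = -125 mm → contributes +8 754 667 mm⁴
Total I = 38 014 667 mm⁴.
For the y-axis: x̄ = 63 mm.
Repeating about the centroidal y-axis gives I_y = 1 724 147 mm⁴.
Polar second moment: J = I_x + I_y = 39 738 813 mm⁴.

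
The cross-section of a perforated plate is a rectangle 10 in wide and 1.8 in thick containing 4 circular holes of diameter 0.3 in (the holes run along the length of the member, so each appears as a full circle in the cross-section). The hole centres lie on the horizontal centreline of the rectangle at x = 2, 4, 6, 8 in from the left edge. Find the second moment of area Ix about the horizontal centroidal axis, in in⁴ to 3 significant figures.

Ix ≈ 4.86 in⁴

Break the section into simple shapes (no overlaps), measuring from the bottom-left corner of the bounding box.
Plate: 10 × 1.8, A = 18 in², y = 0.9 in, Ī = 4.86 in⁴.
Hole 1 (subtracted): ⌀0.3, A = 0.070686 in², y = 0.9 in, Ī = 0.00039761 in⁴.
Hole 2 (subtracted): ⌀0.3, A = 0.070686 in², y = 0.9 in, Ī = 0.00039761 in⁴.
Hole 3 (subtracted): ⌀0.3, A = 0.070686 in², y = 0.9 in, Ī = 0.00039761 in⁴.
Hole 4 (subtracted): ⌀0.3, A = 0.070686 in², y = 0.9 in, Ī = 0.00039761 in⁴.
By symmetry the centroid is at mid-height, ȳ = 0.9 in.
All pieces are centred on the horizontal centroidal axis, so I = ΣĪ (holes subtracted) = 4.8584 in⁴.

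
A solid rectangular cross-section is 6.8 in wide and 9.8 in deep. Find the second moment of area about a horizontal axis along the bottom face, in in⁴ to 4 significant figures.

I_base ≈ 2133 in⁴

The section: 6.8 × 9.8, A = 66.64 in², y = 4.9 in, Ī = 533.342 in⁴.
Transfer it to the bottom edge using Ī + A·d² with d = y − 0:
  the section: d = 4.9 in → contributes +2133.37 in⁴
Total I = 2133.37 in⁴.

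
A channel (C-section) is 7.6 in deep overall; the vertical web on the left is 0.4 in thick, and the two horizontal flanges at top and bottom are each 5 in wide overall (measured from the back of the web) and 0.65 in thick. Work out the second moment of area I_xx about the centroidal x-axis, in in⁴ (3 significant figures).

Treat the section as a set of non-overlapping primitives; coordinates are from the bounding-box lower-left.
Web: 0.4 × 7.6, A = 3.04 in², y = 3.8 in, Ī = 14.633 in⁴.
Top flange (beyond web): 4.6 × 0.65, A = 2.99 in², y = 7.275 in, Ī = 0.10527 in⁴.
Bottom flange (beyond web): 4.6 × 0.65, A = 2.99 in², y = 0.325 in, Ī = 0.10527 in⁴.
By symmetry the centroid is at mid-height, ȳ = 3.8 in.
Transfer each piece to the centroidal x-axis using Ī + A·d² with d = y − 3.8:
  web: d = 0 in → contributes +14.633 in⁴
  top flange (beyond web): d = 3.475 in → contributes +36.211 in⁴
  bottom flange (beyond web): d = -3.475 in → contributes +36.211 in⁴
Total I = 87.055 in⁴.

I_xx ≈ 87.1 in⁴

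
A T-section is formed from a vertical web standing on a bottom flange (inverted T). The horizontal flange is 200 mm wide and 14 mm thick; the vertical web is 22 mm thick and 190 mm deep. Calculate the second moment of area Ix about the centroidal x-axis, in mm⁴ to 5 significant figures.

Ix ≈ 3.0066 × 10⁷ mm⁴

Treat the section as a set of non-overlapping primitives; coordinates are from the bounding-box lower-left.
Flange: 200 × 14, A = 2 800 mm², y = 7 mm, Ī = 45733.33 mm⁴.
Web: 22 × 190, A = 4 180 mm², y = 109 mm, Ī = 12 574 833 mm⁴.
Centroid: ȳ = ΣA·y / ΣA = 68.08309 mm.
Transfer each piece to the centroidal x-axis using Ī + A·d² with d = y − 68.08309:
  flange: d = -61.08309 mm → contributes +10 492 938 mm⁴
  web: d = 40.91691 mm → contributes +19 572 961 mm⁴
Total I = 30 065 898 mm⁴.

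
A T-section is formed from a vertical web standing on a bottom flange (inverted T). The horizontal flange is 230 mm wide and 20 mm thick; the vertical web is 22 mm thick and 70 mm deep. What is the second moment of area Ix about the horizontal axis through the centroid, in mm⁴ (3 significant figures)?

Ix ≈ 3.12 × 10⁶ mm⁴

Break the section into simple shapes (no overlaps), measuring from the bottom-left corner of the bounding box.
Flange: 230 × 20, A = 4 600 mm², y = 10 mm, Ī = 153 333 mm⁴.
Web: 22 × 70, A = 1 540 mm², y = 55 mm, Ī = 628 833 mm⁴.
Centroid: ȳ = ΣA·y / ΣA = 21.287 mm.
Transfer each piece to the horizontal axis through the centroid using Ī + A·d² with d = y − 21.287:
  flange: d = -11.287 mm → contributes +739 320 mm⁴
  web: d = 33.713 mm → contributes +2 379 182 mm⁴
Total I = 3 118 502 mm⁴.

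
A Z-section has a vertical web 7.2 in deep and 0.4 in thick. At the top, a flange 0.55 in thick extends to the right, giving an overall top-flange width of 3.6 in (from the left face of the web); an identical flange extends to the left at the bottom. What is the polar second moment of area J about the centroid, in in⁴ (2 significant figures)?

Treat the section as a set of non-overlapping primitives; coordinates are from the bounding-box lower-left.
Web: 0.4 × 7.2, A = 2.88 in², y = 3.6 in, Ī = 12.44 in⁴.
Top flange (beyond web): 3.2 × 0.55, A = 1.76 in², y = 6.925 in, Ī = 0.04437 in⁴.
Bottom flange (beyond web): 3.2 × 0.55, A = 1.76 in², y = 0.275 in, Ī = 0.04437 in⁴.
Centroid: ȳ = ΣA·y / ΣA = 3.6 in.
Transfer each piece to the centroidal x-axis using Ī + A·d² with d = y − 3.6:
  web: d = 0 in → contributes +12.44 in⁴
  top flange (beyond web): d = 3.325 in → contributes +19.5 in⁴
  bottom flange (beyond web): d = -3.325 in → contributes +19.5 in⁴
Total I = 51.45 in⁴.
For the y-axis: x̄ = 3.4 in.
Repeating about the centroidal y-axis gives I_y = 14.45 in⁴.
Polar second moment: J = I_x + I_y = 65.89 in⁴.

J ≈ 66 in⁴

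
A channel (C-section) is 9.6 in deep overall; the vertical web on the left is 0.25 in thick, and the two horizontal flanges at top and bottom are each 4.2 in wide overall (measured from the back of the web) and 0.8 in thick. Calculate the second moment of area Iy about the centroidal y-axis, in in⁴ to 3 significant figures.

Break the section into simple shapes (no overlaps), measuring from the bottom-left corner of the bounding box.
Web: 0.25 × 9.6, A = 2.4 in², x = 0.125 in, Ī = 0.0125 in⁴.
Top flange (beyond web): 3.95 × 0.8, A = 3.16 in², x = 2.225 in, Ī = 4.1087 in⁴.
Bottom flange (beyond web): 3.95 × 0.8, A = 3.16 in², x = 2.225 in, Ī = 4.1087 in⁴.
Centroid: x̄ = ΣA·x / ΣA = 1.647 in.
Transfer each piece to the centroidal y-axis using Ī + A·d² with d = x − 1.647:
  web: d = -1.522 in → contributes +5.5722 in⁴
  top flange (beyond web): d = 0.57798 in → contributes +5.1643 in⁴
  bottom flange (beyond web): d = 0.57798 in → contributes +5.1643 in⁴
Total I = 15.901 in⁴.

Iy ≈ 15.9 in⁴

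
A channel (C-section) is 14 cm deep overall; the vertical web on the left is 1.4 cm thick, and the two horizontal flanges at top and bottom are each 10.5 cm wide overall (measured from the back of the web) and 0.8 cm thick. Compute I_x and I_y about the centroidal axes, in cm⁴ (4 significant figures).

I_x ≈ 955.1 cm⁴, I_y ≈ 333.9 cm⁴

Break the section into simple shapes (no overlaps), measuring from the bottom-left corner of the bounding box.
Web: 1.4 × 14, A = 19.6 cm², y = 7 cm, Ī = 320.133 cm⁴.
Top flange (beyond web): 9.1 × 0.8, A = 7.28 cm², y = 13.6 cm, Ī = 0.388267 cm⁴.
Bottom flange (beyond web): 9.1 × 0.8, A = 7.28 cm², y = 0.4 cm, Ī = 0.388267 cm⁴.
By symmetry the centroid is at mid-height, ȳ = 7 cm.
Transfer each piece to the centroidal x-axis using Ī + A·d² with d = y − 7:
  web: d = 0 cm → contributes +320.133 cm⁴
  top flange (beyond web): d = 6.6 cm → contributes +317.505 cm⁴
  bottom flange (beyond web): d = -6.6 cm → contributes +317.505 cm⁴
Total I = 955.143 cm⁴.
For the y-axis: x̄ = 2.9377 cm.
Repeating about the centroidal y-axis gives I_y = 333.937 cm⁴.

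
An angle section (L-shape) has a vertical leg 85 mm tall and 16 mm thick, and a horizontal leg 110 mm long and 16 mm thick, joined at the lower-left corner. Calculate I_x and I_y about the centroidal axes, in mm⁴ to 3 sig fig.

Treat the section as a set of non-overlapping primitives; coordinates are from the bounding-box lower-left.
Vertical leg: 16 × 85, A = 1 360 mm², y = 42.5 mm, Ī = 818 833 mm⁴.
Horizontal leg (remainder): 94 × 16, A = 1 504 mm², y = 8 mm, Ī = 32 085 mm⁴.
Centroid: ȳ = ΣA·y / ΣA = 24.383 mm.
Transfer each piece to the centroidal x-axis using Ī + A·d² with d = y − 24.383:
  vertical leg: d = 18.117 mm → contributes +1 265 236 mm⁴
  horizontal leg (remainder): d = -16.383 mm → contributes +435 747 mm⁴
Total I = 1 700 983 mm⁴.
For the y-axis: x̄ = 36.883 mm.
Repeating about the centroidal y-axis gives I_y = 3 296 883 mm⁴.

I_x ≈ 1.70 × 10⁶ mm⁴, I_y ≈ 3.30 × 10⁶ mm⁴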